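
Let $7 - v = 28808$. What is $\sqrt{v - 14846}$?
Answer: $i \sqrt{43647} \approx 208.92 i$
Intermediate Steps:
$v = -28801$ ($v = 7 - 28808 = -28801$)
$\sqrt{v - 14846} = \sqrt{-28801 - 14846} = \sqrt{-43647} = i \sqrt{43647}$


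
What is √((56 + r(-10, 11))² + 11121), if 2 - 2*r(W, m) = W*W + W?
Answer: √11265 ≈ 106.14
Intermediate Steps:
r(W, m) = 1 - W/2 - W²/2 (r(W, m) = 1 - (W*W + W)/2 = 1 - (W² + W)/2 = 1 - (W + W²)/2 = 1 + (-W/2 - W²/2) = 1 - W/2 - W²/2)
√((56 + r(-10, 11))² + 11121) = √((56 + (1 - ½*(-10) - ½*(-10)²))² + 11121) = √((56 + (1 + 5 - ½*100))² + 11121) = √((56 + (1 + 5 - 50))² + 11121) = √((56 - 44)² + 11121) = √(12² + 11121) = √(144 + 11121) = √11265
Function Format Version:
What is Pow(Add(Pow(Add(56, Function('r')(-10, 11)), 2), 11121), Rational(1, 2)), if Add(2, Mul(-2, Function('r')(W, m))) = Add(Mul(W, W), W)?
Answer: Pow(11265, Rational(1, 2)) ≈ 106.14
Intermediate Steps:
Function('r')(W, m) = Add(1, Mul(Rational(-1, 2), W), Mul(Rational(-1, 2), Pow(W, 2))) (Function('r')(W, m) = Add(1, Mul(Rational(-1, 2), Add(Mul(W, W), W))) = Add(1, Mul(Rational(-1, 2), Add(Pow(W, 2), W))) = Add(1, Mul(Rational(-1, 2), Add(W, Pow(W, 2)))) = Add(1, Add(Mul(Rational(-1, 2), W), Mul(Rational(-1, 2), Pow(W, 2)))) = Add(1, Mul(Rational(-1, 2), W), Mul(Rational(-1, 2), Pow(W, 2))))
Pow(Add(Pow(Add(56, Function('r')(-10, 11)), 2), 11121), Rational(1, 2)) = Pow(Add(Pow(Add(56, Add(1, Mul(Rational(-1, 2), -10), Mul(Rational(-1, 2), Pow(-10, 2)))), 2), 11121), Rational(1, 2)) = Pow(Add(Pow(Add(56, Add(1, 5, Mul(Rational(-1, 2), 100))), 2), 11121), Rational(1, 2)) = Pow(Add(Pow(Add(56, Add(1, 5, -50)), 2), 11121), Rational(1, 2)) = Pow(Add(Pow(Add(56, -44), 2), 11121), Rational(1, 2)) = Pow(Add(Pow(12, 2), 11121), Rational(1, 2)) = Pow(Add(144, 11121), Rational(1, 2)) = Pow(11265, Rational(1, 2))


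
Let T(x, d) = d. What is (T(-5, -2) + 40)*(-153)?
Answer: -5814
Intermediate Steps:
(T(-5, -2) + 40)*(-153) = (-2 + 40)*(-153) = 38*(-153) = -5814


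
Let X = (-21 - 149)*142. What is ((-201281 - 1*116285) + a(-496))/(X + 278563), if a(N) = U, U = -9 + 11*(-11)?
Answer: -317696/254423 ≈ -1.2487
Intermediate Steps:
X = -24140 (X = -170*142 = -24140)
U = -130 (U = -9 - 121 = -130)
a(N) = -130
((-201281 - 1*116285) + a(-496))/(X + 278563) = ((-201281 - 1*116285) - 130)/(-24140 + 278563) = ((-201281 - 116285) - 130)/254423 = (-317566 - 130)*(1/254423) = -317696*1/254423 = -317696/254423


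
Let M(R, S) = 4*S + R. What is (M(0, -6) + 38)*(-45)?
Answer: -630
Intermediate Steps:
M(R, S) = R + 4*S
(M(0, -6) + 38)*(-45) = ((0 + 4*(-6)) + 38)*(-45) = ((0 - 24) + 38)*(-45) = (-24 + 38)*(-45) = 14*(-45) = -630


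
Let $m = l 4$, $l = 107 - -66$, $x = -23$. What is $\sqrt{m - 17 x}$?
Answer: $19 \sqrt{3} \approx 32.909$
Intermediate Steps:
$l = 173$ ($l = 107 + 66 = 173$)
$m = 692$ ($m = 173 \cdot 4 = 692$)
$\sqrt{m - 17 x} = \sqrt{692 - -391} = \sqrt{692 + 391} = \sqrt{1083} = 19 \sqrt{3}$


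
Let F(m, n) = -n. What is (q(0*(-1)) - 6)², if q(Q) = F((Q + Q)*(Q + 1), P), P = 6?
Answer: 144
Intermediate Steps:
q(Q) = -6 (q(Q) = -1*6 = -6)
(q(0*(-1)) - 6)² = (-6 - 6)² = (-12)² = 144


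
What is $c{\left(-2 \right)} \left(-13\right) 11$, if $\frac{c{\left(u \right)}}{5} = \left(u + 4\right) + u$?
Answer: $0$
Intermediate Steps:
$c{\left(u \right)} = 20 + 10 u$ ($c{\left(u \right)} = 5 \left(\left(u + 4\right) + u\right) = 5 \left(\left(4 + u\right) + u\right) = 5 \left(4 + 2 u\right) = 20 + 10 u$)
$c{\left(-2 \right)} \left(-13\right) 11 = \left(20 + 10 \left(-2\right)\right) \left(-13\right) 11 = \left(20 - 20\right) \left(-13\right) 11 = 0 \left(-13\right) 11 = 0 \cdot 11 = 0$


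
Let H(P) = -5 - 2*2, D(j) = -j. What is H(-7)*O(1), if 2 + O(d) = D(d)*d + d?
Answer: 18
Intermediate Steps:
O(d) = -2 + d - d² (O(d) = -2 + ((-d)*d + d) = -2 + (-d² + d) = -2 + (d - d²) = -2 + d - d²)
H(P) = -9 (H(P) = -5 - 4 = -9)
H(-7)*O(1) = -9*(-2 + 1 - 1*1²) = -9*(-2 + 1 - 1*1) = -9*(-2 + 1 - 1) = -9*(-2) = 18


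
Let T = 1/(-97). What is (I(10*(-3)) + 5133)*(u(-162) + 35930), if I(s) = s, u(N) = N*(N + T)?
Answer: 30776397120/97 ≈ 3.1728e+8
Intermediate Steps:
T = -1/97 ≈ -0.010309
u(N) = N*(-1/97 + N) (u(N) = N*(N - 1/97) = N*(-1/97 + N))
(I(10*(-3)) + 5133)*(u(-162) + 35930) = (10*(-3) + 5133)*(-162*(-1/97 - 162) + 35930) = (-30 + 5133)*(-162*(-15715/97) + 35930) = 5103*(2545830/97 + 35930) = 5103*(6031040/97) = 30776397120/97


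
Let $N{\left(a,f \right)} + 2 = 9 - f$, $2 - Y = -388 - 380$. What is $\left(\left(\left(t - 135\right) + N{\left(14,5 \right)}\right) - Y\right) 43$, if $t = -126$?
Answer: $-44247$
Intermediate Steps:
$Y = 770$ ($Y = 2 - \left(-388 - 380\right) = 2 - -768 = 2 + 768 = 770$)
$N{\left(a,f \right)} = 7 - f$ ($N{\left(a,f \right)} = -2 - \left(-9 + f\right) = 7 - f$)
$\left(\left(\left(t - 135\right) + N{\left(14,5 \right)}\right) - Y\right) 43 = \left(\left(\left(-126 - 135\right) + \left(7 - 5\right)\right) - 770\right) 43 = \left(\left(-261 + \left(7 - 5\right)\right) - 770\right) 43 = \left(\left(-261 + 2\right) - 770\right) 43 = \left(-259 - 770\right) 43 = \left(-1029\right) 43 = -44247$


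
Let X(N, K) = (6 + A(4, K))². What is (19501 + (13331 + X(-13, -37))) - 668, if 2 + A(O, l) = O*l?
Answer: 52900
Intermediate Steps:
A(O, l) = -2 + O*l
X(N, K) = (4 + 4*K)² (X(N, K) = (6 + (-2 + 4*K))² = (4 + 4*K)²)
(19501 + (13331 + X(-13, -37))) - 668 = (19501 + (13331 + 16*(1 - 37)²)) - 668 = (19501 + (13331 + 16*(-36)²)) - 668 = (19501 + (13331 + 16*1296)) - 668 = (19501 + (13331 + 20736)) - 668 = (19501 + 34067) - 668 = 53568 - 668 = 52900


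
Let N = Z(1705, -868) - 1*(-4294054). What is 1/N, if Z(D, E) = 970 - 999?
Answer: 1/4294025 ≈ 2.3288e-7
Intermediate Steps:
Z(D, E) = -29
N = 4294025 (N = -29 - 1*(-4294054) = -29 + 4294054 = 4294025)
1/N = 1/4294025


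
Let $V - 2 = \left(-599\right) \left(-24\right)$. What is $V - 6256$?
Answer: $8122$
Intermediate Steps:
$V = 14378$ ($V = 2 - -14376 = 2 + 14376 = 14378$)
$V - 6256 = 14378 - 6256 = 8122$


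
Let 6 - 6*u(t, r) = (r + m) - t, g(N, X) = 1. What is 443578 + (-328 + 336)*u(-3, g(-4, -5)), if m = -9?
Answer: 1330778/3 ≈ 4.4359e+5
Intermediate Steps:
u(t, r) = 5/2 - r/6 + t/6 (u(t, r) = 1 - ((r - 9) - t)/6 = 1 - ((-9 + r) - t)/6 = 1 - (-9 + r - t)/6 = 1 + (3/2 - r/6 + t/6) = 5/2 - r/6 + t/6)
443578 + (-328 + 336)*u(-3, g(-4, -5)) = 443578 + (-328 + 336)*(5/2 - 1/6*1 + (1/6)*(-3)) = 443578 + 8*(5/2 - 1/6 - 1/2) = 443578 + 8*(11/6) = 443578 + 44/3 = 1330778/3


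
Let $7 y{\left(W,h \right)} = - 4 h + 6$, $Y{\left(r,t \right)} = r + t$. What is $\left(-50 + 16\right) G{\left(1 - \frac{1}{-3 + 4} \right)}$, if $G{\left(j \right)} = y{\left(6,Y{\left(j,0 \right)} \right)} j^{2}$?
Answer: $0$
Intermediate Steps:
$y{\left(W,h \right)} = \frac{6}{7} - \frac{4 h}{7}$ ($y{\left(W,h \right)} = \frac{- 4 h + 6}{7} = \frac{6 - 4 h}{7} = \frac{6}{7} - \frac{4 h}{7}$)
$G{\left(j \right)} = j^{2} \left(\frac{6}{7} - \frac{4 j}{7}\right)$ ($G{\left(j \right)} = \left(\frac{6}{7} - \frac{4 \left(j + 0\right)}{7}\right) j^{2} = \left(\frac{6}{7} - \frac{4 j}{7}\right) j^{2} = j^{2} \left(\frac{6}{7} - \frac{4 j}{7}\right)$)
$\left(-50 + 16\right) G{\left(1 - \frac{1}{-3 + 4} \right)} = \left(-50 + 16\right) \frac{2 \left(1 - \frac{1}{-3 + 4}\right)^{2} \left(3 - 2 \left(1 - \frac{1}{-3 + 4}\right)\right)}{7} = - 34 \frac{2 \left(1 - 1^{-1}\right)^{2} \left(3 - 2 \left(1 - 1^{-1}\right)\right)}{7} = - 34 \frac{2 \left(1 - 1\right)^{2} \left(3 - 2 \left(1 - 1\right)\right)}{7} = - 34 \frac{2 \cdot 0^{2} \left(3 - 0\right)}{7} = - 34 \cdot \frac{2}{7} \cdot 0 \left(3 + 0\right) = - 34 \cdot \frac{2}{7} \cdot 0 \cdot 3 = \left(-34\right) 0 = 0$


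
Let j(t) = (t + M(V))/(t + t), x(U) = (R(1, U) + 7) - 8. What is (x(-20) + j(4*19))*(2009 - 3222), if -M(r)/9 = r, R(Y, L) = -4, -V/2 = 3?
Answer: 382095/76 ≈ 5027.6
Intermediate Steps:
V = -6 (V = -2*3 = -6)
M(r) = -9*r
x(U) = -5 (x(U) = (-4 + 7) - 8 = 3 - 8 = -5)
j(t) = (54 + t)/(2*t) (j(t) = (t - 9*(-6))/(t + t) = (t + 54)/((2*t)) = (54 + t)*(1/(2*t)) = (54 + t)/(2*t))
(x(-20) + j(4*19))*(2009 - 3222) = (-5 + (54 + 4*19)/(2*((4*19))))*(2009 - 3222) = (-5 + (½)*(54 + 76)/76)*(-1213) = (-5 + (½)*(1/76)*130)*(-1213) = (-5 + 65/76)*(-1213) = -315/76*(-1213) = 382095/76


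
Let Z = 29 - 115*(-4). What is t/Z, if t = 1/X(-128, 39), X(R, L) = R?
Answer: -1/62592 ≈ -1.5976e-5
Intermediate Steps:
Z = 489 (Z = 29 + 460 = 489)
t = -1/128 (t = 1/(-128) = -1/128 ≈ -0.0078125)
t/Z = -1/128/489 = -1/128*1/489 = -1/62592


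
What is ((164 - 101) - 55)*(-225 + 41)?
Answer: -1472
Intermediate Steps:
((164 - 101) - 55)*(-225 + 41) = (63 - 55)*(-184) = 8*(-184) = -1472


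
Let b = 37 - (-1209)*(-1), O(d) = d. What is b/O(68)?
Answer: -293/17 ≈ -17.235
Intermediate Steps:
b = -1172 (b = 37 - 93*13 = 37 - 1209 = -1172)
b/O(68) = -1172/68 = -1172*1/68 = -293/17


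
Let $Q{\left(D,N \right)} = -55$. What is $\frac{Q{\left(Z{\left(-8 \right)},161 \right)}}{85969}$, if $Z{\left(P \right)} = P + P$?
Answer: $- \frac{55}{85969} \approx -0.00063977$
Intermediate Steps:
$Z{\left(P \right)} = 2 P$
$\frac{Q{\left(Z{\left(-8 \right)},161 \right)}}{85969} = - \frac{55}{85969}$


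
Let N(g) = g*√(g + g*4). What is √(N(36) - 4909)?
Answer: √(-4909 + 216*√5) ≈ 66.528*I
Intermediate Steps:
N(g) = √5*g^(3/2) (N(g) = g*√(g + 4*g) = g*√(5*g) = g*(√5*√g) = √5*g^(3/2))
√(N(36) - 4909) = √(√5*36^(3/2) - 4909) = √(√5*216 - 4909) = √(216*√5 - 4909) = √(-4909 + 216*√5)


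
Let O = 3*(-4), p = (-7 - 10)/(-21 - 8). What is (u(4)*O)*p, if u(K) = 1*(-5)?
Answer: 1020/29 ≈ 35.172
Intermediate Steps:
u(K) = -5
p = 17/29 (p = -17/(-29) = -17*(-1/29) = 17/29 ≈ 0.58621)
O = -12
(u(4)*O)*p = -5*(-12)*(17/29) = 60*(17/29) = 1020/29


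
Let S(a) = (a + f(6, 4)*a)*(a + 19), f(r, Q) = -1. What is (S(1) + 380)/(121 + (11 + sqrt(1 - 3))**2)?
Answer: 11400/7321 - 1045*I*sqrt(2)/7321 ≈ 1.5572 - 0.20186*I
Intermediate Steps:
S(a) = 0 (S(a) = (a - a)*(a + 19) = 0*(19 + a) = 0)
(S(1) + 380)/(121 + (11 + sqrt(1 - 3))**2) = (0 + 380)/(121 + (11 + sqrt(1 - 3))**2) = 380/(121 + (11 + sqrt(-2))**2) = 380/(121 + (11 + I*sqrt(2))**2)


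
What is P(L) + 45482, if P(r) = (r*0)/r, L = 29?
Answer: 45482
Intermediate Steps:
P(r) = 0 (P(r) = 0/r = 0)
P(L) + 45482 = 0 + 45482 = 45482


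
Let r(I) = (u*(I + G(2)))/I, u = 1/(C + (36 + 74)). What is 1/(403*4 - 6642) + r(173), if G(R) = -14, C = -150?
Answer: -80669/3480760 ≈ -0.023176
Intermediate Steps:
u = -1/40 (u = 1/(-150 + (36 + 74)) = 1/(-150 + 110) = 1/(-40) = -1/40 ≈ -0.025000)
r(I) = (7/20 - I/40)/I (r(I) = (-(I - 14)/40)/I = (-(-14 + I)/40)/I = (7/20 - I/40)/I)
1/(403*4 - 6642) + r(173) = 1/(403*4 - 6642) + (1/40)*(14 - 1*173)/173 = 1/(1612 - 6642) + (1/40)*(1/173)*(14 - 173) = 1/(-5030) + (1/40)*(1/173)*(-159) = -1/5030 - 159/6920 = -80669/3480760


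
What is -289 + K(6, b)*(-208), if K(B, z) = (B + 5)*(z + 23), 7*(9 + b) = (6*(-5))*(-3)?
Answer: -432167/7 ≈ -61738.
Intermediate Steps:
b = 27/7 (b = -9 + ((6*(-5))*(-3))/7 = -9 + (-30*(-3))/7 = -9 + (⅐)*90 = -9 + 90/7 = 27/7 ≈ 3.8571)
K(B, z) = (5 + B)*(23 + z)
-289 + K(6, b)*(-208) = -289 + (115 + 5*(27/7) + 23*6 + 6*(27/7))*(-208) = -289 + (115 + 135/7 + 138 + 162/7)*(-208) = -289 + (2068/7)*(-208) = -289 - 430144/7 = -432167/7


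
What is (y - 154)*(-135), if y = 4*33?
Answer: 2970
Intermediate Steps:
y = 132
(y - 154)*(-135) = (132 - 154)*(-135) = -22*(-135) = 2970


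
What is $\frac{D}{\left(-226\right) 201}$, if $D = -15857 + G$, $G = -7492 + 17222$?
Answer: $\frac{6127}{45426} \approx 0.13488$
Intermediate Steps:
$G = 9730$
$D = -6127$ ($D = -15857 + 9730 = -6127$)
$\frac{D}{\left(-226\right) 201} = - \frac{6127}{\left(-226\right) 201} = - \frac{6127}{-45426} = \left(-6127\right) \left(- \frac{1}{45426}\right) = \frac{6127}{45426}$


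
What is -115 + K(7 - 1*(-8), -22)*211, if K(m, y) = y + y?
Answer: -9399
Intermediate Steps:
K(m, y) = 2*y
-115 + K(7 - 1*(-8), -22)*211 = -115 + (2*(-22))*211 = -115 - 44*211 = -115 - 9284 = -9399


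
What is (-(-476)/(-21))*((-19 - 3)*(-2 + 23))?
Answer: 10472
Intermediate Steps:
(-(-476)/(-21))*((-19 - 3)*(-2 + 23)) = (-(-476)*(-1)/21)*(-22*21) = -28*17/21*(-462) = -68/3*(-462) = 10472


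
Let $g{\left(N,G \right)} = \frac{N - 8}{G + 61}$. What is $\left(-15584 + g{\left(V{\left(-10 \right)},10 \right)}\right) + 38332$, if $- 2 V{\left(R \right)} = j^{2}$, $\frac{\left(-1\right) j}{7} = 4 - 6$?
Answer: $\frac{1615002}{71} \approx 22747.0$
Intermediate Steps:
$j = 14$ ($j = - 7 \left(4 - 6\right) = \left(-7\right) \left(-2\right) = 14$)
$V{\left(R \right)} = -98$ ($V{\left(R \right)} = - \frac{14^{2}}{2} = \left(- \frac{1}{2}\right) 196 = -98$)
$g{\left(N,G \right)} = \frac{-8 + N}{61 + G}$
$\left(-15584 + g{\left(V{\left(-10 \right)},10 \right)}\right) + 38332 = \left(-15584 + \frac{-8 - 98}{61 + 10}\right) + 38332 = \left(-15584 + \frac{1}{71} \left(-106\right)\right) + 38332 = \left(-15584 - \frac{106}{71}\right) + 38332 = - \frac{1106570}{71} + 38332 = \frac{1615002}{71}$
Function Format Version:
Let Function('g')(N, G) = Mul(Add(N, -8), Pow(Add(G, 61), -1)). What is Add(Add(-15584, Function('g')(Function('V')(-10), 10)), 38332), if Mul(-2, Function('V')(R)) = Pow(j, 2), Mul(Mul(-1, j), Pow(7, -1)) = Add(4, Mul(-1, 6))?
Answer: Rational(1615002, 71) ≈ 22747.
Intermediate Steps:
j = 14 (j = Mul(-7, Add(4, Mul(-1, 6))) = Mul(-7, Add(4, -6)) = Mul(-7, -2) = 14)
Function('V')(R) = -98 (Function('V')(R) = Mul(Rational(-1, 2), Pow(14, 2)) = Mul(Rational(-1, 2), 196) = -98)
Function('g')(N, G) = Mul(Pow(Add(61, G), -1), Add(-8, N)) (Function('g')(N, G) = Mul(Add(-8, N), Pow(Add(61, G), -1)) = Mul(Pow(Add(61, G), -1), Add(-8, N)))
Add(Add(-15584, Function('g')(Function('V')(-10), 10)), 38332) = Add(Add(-15584, Mul(Pow(Add(61, 10), -1), Add(-8, -98))), 38332) = Add(Add(-15584, Mul(Pow(71, -1), -106)), 38332) = Add(Add(-15584, Mul(Rational(1, 71), -106)), 38332) = Add(Add(-15584, Rational(-106, 71)), 38332) = Add(Rational(-1106570, 71), 38332) = Rational(1615002, 71)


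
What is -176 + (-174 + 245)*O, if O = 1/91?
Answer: -15945/91 ≈ -175.22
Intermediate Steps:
O = 1/91 ≈ 0.010989
-176 + (-174 + 245)*O = -176 + (-174 + 245)*(1/91) = -176 + 71*(1/91) = -176 + 71/91 = -15945/91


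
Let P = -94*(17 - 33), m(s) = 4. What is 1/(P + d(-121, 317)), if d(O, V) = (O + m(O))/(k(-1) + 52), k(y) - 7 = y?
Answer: 58/87115 ≈ 0.00066579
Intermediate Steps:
k(y) = 7 + y
d(O, V) = 2/29 + O/58 (d(O, V) = (O + 4)/((7 - 1) + 52) = (4 + O)/(6 + 52) = (4 + O)/58 = (4 + O)*(1/58) = 2/29 + O/58)
P = 1504 (P = -94*(-16) = 1504)
1/(P + d(-121, 317)) = 1/(1504 + (2/29 + (1/58)*(-121))) = 1/(1504 + (2/29 - 121/58)) = 1/(1504 - 117/58) = 1/(87115/58) = 58/87115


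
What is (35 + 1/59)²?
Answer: 4268356/3481 ≈ 1226.2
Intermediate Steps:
(35 + 1/59)² = (2066/59)² = 4268356/3481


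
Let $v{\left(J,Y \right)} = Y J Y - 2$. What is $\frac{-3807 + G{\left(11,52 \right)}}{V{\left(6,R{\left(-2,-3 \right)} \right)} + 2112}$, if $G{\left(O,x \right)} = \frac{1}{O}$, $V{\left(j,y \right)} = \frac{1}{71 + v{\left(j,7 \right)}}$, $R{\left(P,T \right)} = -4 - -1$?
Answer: $- \frac{1381908}{766657} \approx -1.8025$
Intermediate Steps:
$v{\left(J,Y \right)} = -2 + J Y^{2}$ ($v{\left(J,Y \right)} = J Y Y - 2 = J Y^{2} - 2 = -2 + J Y^{2}$)
$R{\left(P,T \right)} = -3$ ($R{\left(P,T \right)} = -4 + 1 = -3$)
$V{\left(j,y \right)} = \frac{1}{69 + 49 j}$ ($V{\left(j,y \right)} = \frac{1}{71 + \left(-2 + j 7^{2}\right)} = \frac{1}{71 + \left(-2 + j 49\right)} = \frac{1}{71 + \left(-2 + 49 j\right)} = \frac{1}{69 + 49 j}$)
$\frac{-3807 + G{\left(11,52 \right)}}{V{\left(6,R{\left(-2,-3 \right)} \right)} + 2112} = \frac{-3807 + \frac{1}{11}}{\frac{1}{69 + 49 \cdot 6} + 2112} = \frac{-3807 + \frac{1}{11}}{\frac{1}{69 + 294} + 2112} = - \frac{41876}{11 \left(\frac{1}{363} + 2112\right)} = - \frac{41876}{11 \cdot \frac{766657}{363}} = \left(- \frac{41876}{11}\right) \frac{363}{766657} = - \frac{1381908}{766657}$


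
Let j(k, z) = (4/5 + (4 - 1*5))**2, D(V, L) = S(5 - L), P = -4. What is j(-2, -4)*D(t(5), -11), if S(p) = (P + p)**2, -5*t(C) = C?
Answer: 144/25 ≈ 5.7600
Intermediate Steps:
t(C) = -C/5
S(p) = (-4 + p)**2
D(V, L) = (1 - L)**2 (D(V, L) = (-4 + (5 - L))**2 = (1 - L)**2)
j(k, z) = 1/25 (j(k, z) = (4*(1/5) + (4 - 5))**2 = (4/5 - 1)**2 = (-1/5)**2 = 1/25)
j(-2, -4)*D(t(5), -11) = (-1 - 11)**2/25 = (1/25)*(-12)**2 = (1/25)*144 = 144/25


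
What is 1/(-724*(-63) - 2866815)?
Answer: -1/2821203 ≈ -3.5446e-7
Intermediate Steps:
1/(-724*(-63) - 2866815) = 1/(45612 - 2866815) = 1/(-2821203) = -1/2821203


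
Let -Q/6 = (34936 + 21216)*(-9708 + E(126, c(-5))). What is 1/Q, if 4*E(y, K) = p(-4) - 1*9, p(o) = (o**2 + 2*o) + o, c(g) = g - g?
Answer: 1/3271162836 ≈ 3.0570e-10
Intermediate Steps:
c(g) = 0
p(o) = o**2 + 3*o
E(y, K) = -5/4 (E(y, K) = (-4*(3 - 4) - 1*9)/4 = (-4*(-1) - 9)/4 = (4 - 9)/4 = (1/4)*(-5) = -5/4)
Q = 3271162836 (Q = -6*(34936 + 21216)*(-9708 - 5/4) = -336912*(-38837)/4 = -6*(-545193806) = 3271162836)
1/Q = 1/3271162836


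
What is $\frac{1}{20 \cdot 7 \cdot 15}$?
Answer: $\frac{1}{2100} \approx 0.00047619$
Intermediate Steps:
$\frac{1}{20 \cdot 7 \cdot 15} = \frac{1}{140 \cdot 15} = \frac{1}{2100}$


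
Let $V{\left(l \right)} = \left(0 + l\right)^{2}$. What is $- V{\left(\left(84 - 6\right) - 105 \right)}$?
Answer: $-729$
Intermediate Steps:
$V{\left(l \right)} = l^{2}$
$- V{\left(\left(84 - 6\right) - 105 \right)} = - \left(\left(84 - 6\right) - 105\right)^{2} = - \left(78 - 105\right)^{2} = - \left(-27\right)^{2} = \left(-1\right) 729 = -729$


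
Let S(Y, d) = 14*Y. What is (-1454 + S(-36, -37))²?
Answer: 3833764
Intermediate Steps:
(-1454 + S(-36, -37))² = (-1454 + 14*(-36))² = (-1454 - 504)² = (-1958)² = 3833764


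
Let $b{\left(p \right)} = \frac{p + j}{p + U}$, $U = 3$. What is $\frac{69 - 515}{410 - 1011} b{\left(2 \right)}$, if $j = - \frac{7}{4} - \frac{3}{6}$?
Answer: $- \frac{223}{6010} \approx -0.037105$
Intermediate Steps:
$j = - \frac{9}{4}$ ($j = \left(-7\right) \frac{1}{4} - \frac{1}{2} = - \frac{7}{4} - \frac{1}{2} = - \frac{9}{4} \approx -2.25$)
$b{\left(p \right)} = \frac{- \frac{9}{4} + p}{3 + p}$ ($b{\left(p \right)} = \frac{p - \frac{9}{4}}{p + 3} = \frac{- \frac{9}{4} + p}{3 + p}$)
$\frac{69 - 515}{410 - 1011} b{\left(2 \right)} = \frac{69 - 515}{410 - 1011} \frac{- \frac{9}{4} + 2}{3 + 2} = - \frac{446}{-601} \cdot \frac{1}{5} \left(- \frac{1}{4}\right) = \left(-446\right) \left(- \frac{1}{601}\right) \frac{1}{5} \left(- \frac{1}{4}\right) = \frac{446}{601} \left(- \frac{1}{20}\right) = - \frac{223}{6010}$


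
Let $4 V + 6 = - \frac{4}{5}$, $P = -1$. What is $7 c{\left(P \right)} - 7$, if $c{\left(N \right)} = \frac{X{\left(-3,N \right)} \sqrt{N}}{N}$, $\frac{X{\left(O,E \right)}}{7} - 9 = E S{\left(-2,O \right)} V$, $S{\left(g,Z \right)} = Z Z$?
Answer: $-7 - \frac{11907 i}{10} \approx -7.0 - 1190.7 i$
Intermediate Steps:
$V = - \frac{17}{10}$ ($V = - \frac{3}{2} + \frac{\left(-4\right) \frac{1}{5}}{4} = - \frac{3}{2} + \frac{1}{4} \left(- \frac{4}{5}\right) = - \frac{3}{2} - \frac{1}{5} = - \frac{17}{10} \approx -1.7$)
$S{\left(g,Z \right)} = Z^{2}$
$X{\left(O,E \right)} = 63 - \frac{119 E O^{2}}{10}$ ($X{\left(O,E \right)} = 63 + 7 E O^{2} \left(- \frac{17}{10}\right) = 63 + 7 \left(- \frac{17 E O^{2}}{10}\right) = 63 - \frac{119 E O^{2}}{10}$)
$c{\left(N \right)} = \frac{63 - \frac{1071 N}{10}}{\sqrt{N}}$ ($c{\left(N \right)} = \frac{\left(63 - \frac{119 N \left(-3\right)^{2}}{10}\right) \sqrt{N}}{N} = \frac{\left(63 - \frac{119}{10} N 9\right) \sqrt{N}}{N} = \frac{\left(63 - \frac{1071 N}{10}\right) \sqrt{N}}{N} = \frac{\sqrt{N} \left(63 - \frac{1071 N}{10}\right)}{N} = \frac{63 - \frac{1071 N}{10}}{\sqrt{N}}$)
$7 c{\left(P \right)} - 7 = 7 \frac{63 \left(10 - -17\right)}{10 i} - 7 = 7 \frac{63 \left(- i\right) \left(10 + 17\right)}{10} - 7 = 7 \cdot \frac{63}{10} \left(- i\right) 27 - 7 = 7 \left(- \frac{1701 i}{10}\right) - 7 = - \frac{11907 i}{10} - 7 = -7 - \frac{11907 i}{10}$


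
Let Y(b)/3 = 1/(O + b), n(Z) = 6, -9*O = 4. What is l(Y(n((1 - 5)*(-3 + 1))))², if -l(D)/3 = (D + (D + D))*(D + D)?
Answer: 43046721/1562500 ≈ 27.550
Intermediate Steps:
O = -4/9 (O = -⅑*4 = -4/9 ≈ -0.44444)
Y(b) = 3/(-4/9 + b)
l(D) = -18*D² (l(D) = -3*(D + (D + D))*(D + D) = -3*(D + 2*D)*2*D = -3*3*D*2*D = -18*D²)
l(Y(n((1 - 5)*(-3 + 1))))² = (-18*729/(-4 + 9*6)²)² = (-18*729/(-4 + 54)²)² = (-18*(27/50)²)² = (-18*729/2500)² = (-6561/1250)² = 43046721/1562500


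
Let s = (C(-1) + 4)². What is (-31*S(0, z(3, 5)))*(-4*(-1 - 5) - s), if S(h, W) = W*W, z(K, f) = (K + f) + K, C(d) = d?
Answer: -56265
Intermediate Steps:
s = 9 (s = (-1 + 4)² = 3² = 9)
z(K, f) = f + 2*K
S(h, W) = W²
(-31*S(0, z(3, 5)))*(-4*(-1 - 5) - s) = (-31*(5 + 2*3)²)*(-4*(-1 - 5) - 1*9) = (-31*(5 + 6)²)*(-4*(-6) - 9) = (-31*11²)*(24 - 9) = -31*121*15 = -3751*15 = -56265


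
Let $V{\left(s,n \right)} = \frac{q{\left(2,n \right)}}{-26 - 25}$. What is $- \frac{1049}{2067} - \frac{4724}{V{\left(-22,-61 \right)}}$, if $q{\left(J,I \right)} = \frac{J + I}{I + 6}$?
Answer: $\frac{27389383049}{121953} \approx 2.2459 \cdot 10^{5}$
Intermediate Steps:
$q{\left(J,I \right)} = \frac{I + J}{6 + I}$
$V{\left(s,n \right)} = - \frac{2 + n}{51 \left(6 + n\right)}$ ($V{\left(s,n \right)} = \frac{\frac{1}{6 + n} \left(n + 2\right)}{-26 - 25} = \frac{\frac{1}{6 + n} \left(2 + n\right)}{-26 - 25} = \frac{\frac{1}{6 + n} \left(2 + n\right)}{-51} = \frac{2 + n}{6 + n} \left(- \frac{1}{51}\right) = - \frac{2 + n}{51 \left(6 + n\right)}$)
$- \frac{1049}{2067} - \frac{4724}{V{\left(-22,-61 \right)}} = - \frac{1049}{2067} - \frac{4724}{\frac{1}{51} \frac{1}{6 - 61} \left(-2 - -61\right)} = \left(-1049\right) \frac{1}{2067} - \frac{4724}{\frac{1}{51} \frac{1}{-55} \left(-2 + 61\right)} = - \frac{1049}{2067} - \frac{4724}{\frac{1}{51} \left(- \frac{1}{55}\right) 59} = - \frac{1049}{2067} - \frac{4724}{- \frac{59}{2805}} = - \frac{1049}{2067} - - \frac{13250820}{59} = - \frac{1049}{2067} + \frac{13250820}{59} = \frac{27389383049}{121953}$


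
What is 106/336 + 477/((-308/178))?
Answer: -508853/1848 ≈ -275.35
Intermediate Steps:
106/336 + 477/((-308/178)) = 106*(1/336) + 477/((-308*1/178)) = 53/168 + 477/(-154/89) = 53/168 + 477*(-89/154) = 53/168 - 42453/154 = -508853/1848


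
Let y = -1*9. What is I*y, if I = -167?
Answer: 1503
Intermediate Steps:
y = -9
I*y = -167*(-9) = 1503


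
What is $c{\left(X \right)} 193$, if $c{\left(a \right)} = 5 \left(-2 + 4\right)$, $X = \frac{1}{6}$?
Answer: $1930$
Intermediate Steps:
$X = \frac{1}{6} \approx 0.16667$
$c{\left(a \right)} = 10$ ($c{\left(a \right)} = 5 \cdot 2 = 10$)
$c{\left(X \right)} 193 = 10 \cdot 193 = 1930$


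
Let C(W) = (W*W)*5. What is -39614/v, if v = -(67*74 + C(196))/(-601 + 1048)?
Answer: 8853729/98519 ≈ 89.868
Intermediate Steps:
C(W) = 5*W² (C(W) = W²*5 = 5*W²)
v = -197038/447 (v = -(67*74 + 5*196²)/(-601 + 1048) = -(4958 + 5*38416)/447 = -(4958 + 192080)/447 = -197038/447 ≈ -440.80)
-39614/v = -39614/(-197038/447) = -39614*(-447/197038) = 8853729/98519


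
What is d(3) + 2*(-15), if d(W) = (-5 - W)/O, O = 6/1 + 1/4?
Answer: -782/25 ≈ -31.280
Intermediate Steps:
O = 25/4 (O = 6*1 + 1*(1/4) = 6 + 1/4 = 25/4 ≈ 6.2500)
d(W) = -4/5 - 4*W/25 (d(W) = (-5 - W)/(25/4) = (-5 - W)*(4/25) = -4/5 - 4*W/25)
d(3) + 2*(-15) = (-4/5 - 4/25*3) + 2*(-15) = (-4/5 - 12/25) - 30 = -32/25 - 30 = -782/25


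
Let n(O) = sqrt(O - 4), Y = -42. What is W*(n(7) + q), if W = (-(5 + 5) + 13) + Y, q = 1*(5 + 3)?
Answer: -312 - 39*sqrt(3) ≈ -379.55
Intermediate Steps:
n(O) = sqrt(-4 + O)
q = 8 (q = 1*8 = 8)
W = -39 (W = (-(5 + 5) + 13) - 42 = (-1*10 + 13) - 42 = (-10 + 13) - 42 = 3 - 42 = -39)
W*(n(7) + q) = -39*(sqrt(-4 + 7) + 8) = -39*(sqrt(3) + 8) = -39*(8 + sqrt(3)) = -312 - 39*sqrt(3)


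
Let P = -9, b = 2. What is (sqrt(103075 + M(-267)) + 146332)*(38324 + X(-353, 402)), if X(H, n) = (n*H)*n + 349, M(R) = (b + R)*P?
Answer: -8342027196948 - 114015078*sqrt(26365) ≈ -8.3605e+12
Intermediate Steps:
M(R) = -18 - 9*R (M(R) = (2 + R)*(-9) = -18 - 9*R)
X(H, n) = 349 + H*n**2 (X(H, n) = (H*n)*n + 349 = H*n**2 + 349 = 349 + H*n**2)
(sqrt(103075 + M(-267)) + 146332)*(38324 + X(-353, 402)) = (sqrt(103075 + (-18 - 9*(-267))) + 146332)*(38324 + (349 - 353*402**2)) = (sqrt(103075 + (-18 + 2403)) + 146332)*(38324 + (349 - 353*161604)) = (sqrt(103075 + 2385) + 146332)*(38324 + (349 - 57046212)) = (sqrt(105460) + 146332)*(38324 - 57045863) = (2*sqrt(26365) + 146332)*(-57007539) = (146332 + 2*sqrt(26365))*(-57007539) = -8342027196948 - 114015078*sqrt(26365)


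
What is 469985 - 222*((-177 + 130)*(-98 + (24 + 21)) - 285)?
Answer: -19747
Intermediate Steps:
469985 - 222*((-177 + 130)*(-98 + (24 + 21)) - 285) = 469985 - 222*(-47*(-98 + 45) - 285) = 469985 - 222*(-47*(-53) - 285) = 469985 - 222*(2491 - 285) = 469985 - 222*2206 = 469985 - 489732 = -19747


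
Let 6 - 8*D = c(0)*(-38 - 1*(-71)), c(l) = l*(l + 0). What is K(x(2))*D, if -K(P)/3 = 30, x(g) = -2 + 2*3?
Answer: -135/2 ≈ -67.500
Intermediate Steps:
x(g) = 4 (x(g) = -2 + 6 = 4)
K(P) = -90 (K(P) = -3*30 = -90)
c(l) = l**2 (c(l) = l*l = l**2)
D = 3/4 (D = 3/4 - 0**2*(-38 - 1*(-71))/8 = 3/4 - 0*(-38 + 71) = 3/4 - 0*33 = 3/4 - 1/8*0 = 3/4 + 0 = 3/4 ≈ 0.75000)
K(x(2))*D = -90*3/4 = -135/2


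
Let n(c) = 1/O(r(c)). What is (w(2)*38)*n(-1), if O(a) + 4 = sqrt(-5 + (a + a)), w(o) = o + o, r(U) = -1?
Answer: -608/23 - 152*I*sqrt(7)/23 ≈ -26.435 - 17.485*I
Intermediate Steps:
w(o) = 2*o
O(a) = -4 + sqrt(-5 + 2*a) (O(a) = -4 + sqrt(-5 + (a + a)) = -4 + sqrt(-5 + 2*a))
n(c) = 1/(-4 + I*sqrt(7)) (n(c) = 1/(-4 + sqrt(-5 + 2*(-1))) = 1/(-4 + sqrt(-5 - 2)) = 1/(-4 + sqrt(-7)) = 1/(-4 + I*sqrt(7)))
(w(2)*38)*n(-1) = ((2*2)*38)*(-4/23 - I*sqrt(7)/23) = (4*38)*(-4/23 - I*sqrt(7)/23) = 152*(-4/23 - I*sqrt(7)/23) = -608/23 - 152*I*sqrt(7)/23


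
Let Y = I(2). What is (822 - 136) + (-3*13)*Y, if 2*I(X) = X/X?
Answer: 1333/2 ≈ 666.50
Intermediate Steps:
I(X) = ½ (I(X) = (X/X)/2 = (½)*1 = ½)
Y = ½ ≈ 0.50000
(822 - 136) + (-3*13)*Y = (822 - 136) - 3*13*(½) = 686 - 39*½ = 686 - 39/2 = 1333/2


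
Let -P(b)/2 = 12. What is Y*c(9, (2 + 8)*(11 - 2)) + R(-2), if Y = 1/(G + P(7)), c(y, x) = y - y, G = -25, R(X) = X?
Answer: -2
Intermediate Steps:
P(b) = -24 (P(b) = -2*12 = -24)
c(y, x) = 0
Y = -1/49 (Y = 1/(-25 - 24) = 1/(-49) = -1/49 ≈ -0.020408)
Y*c(9, (2 + 8)*(11 - 2)) + R(-2) = -1/49*0 - 2 = 0 - 2 = -2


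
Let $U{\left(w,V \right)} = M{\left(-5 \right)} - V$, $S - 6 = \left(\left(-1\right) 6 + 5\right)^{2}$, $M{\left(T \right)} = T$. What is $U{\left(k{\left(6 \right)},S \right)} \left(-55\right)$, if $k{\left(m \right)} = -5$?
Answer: $660$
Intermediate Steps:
$S = 7$ ($S = 6 + \left(\left(-1\right) 6 + 5\right)^{2} = 6 + \left(-6 + 5\right)^{2} = 6 + \left(-1\right)^{2} = 6 + 1 = 7$)
$U{\left(w,V \right)} = -5 - V$
$U{\left(k{\left(6 \right)},S \right)} \left(-55\right) = \left(-5 - 7\right) \left(-55\right) = \left(-12\right) \left(-55\right) = 660$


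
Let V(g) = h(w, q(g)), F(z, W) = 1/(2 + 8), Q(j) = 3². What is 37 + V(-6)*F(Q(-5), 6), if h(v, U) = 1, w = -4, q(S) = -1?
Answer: 371/10 ≈ 37.100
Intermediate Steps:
Q(j) = 9
F(z, W) = ⅒ (F(z, W) = 1/10 = ⅒)
V(g) = 1
37 + V(-6)*F(Q(-5), 6) = 37 + 1*(⅒) = 37 + ⅒ = 371/10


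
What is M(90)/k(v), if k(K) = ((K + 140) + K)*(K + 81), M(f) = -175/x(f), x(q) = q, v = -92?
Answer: -35/8712 ≈ -0.0040174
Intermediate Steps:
M(f) = -175/f
k(K) = (81 + K)*(140 + 2*K) (k(K) = ((140 + K) + K)*(81 + K) = (140 + 2*K)*(81 + K) = (81 + K)*(140 + 2*K))
M(90)/k(v) = (-175/90)/(11340 + 2*(-92)² + 302*(-92)) = (-175*1/90)/(11340 + 2*8464 - 27784) = -35/(18*(11340 + 16928 - 27784)) = -35/18/484 = -35/18*1/484 = -35/8712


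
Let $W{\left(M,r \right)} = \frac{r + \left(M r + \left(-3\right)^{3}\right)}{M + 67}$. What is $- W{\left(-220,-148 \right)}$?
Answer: $\frac{635}{3} \approx 211.67$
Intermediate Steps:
$W{\left(M,r \right)} = \frac{-27 + r + M r}{67 + M}$ ($W{\left(M,r \right)} = \frac{r + \left(M r - 27\right)}{67 + M} = \frac{r + \left(-27 + M r\right)}{67 + M} = \frac{-27 + r + M r}{67 + M}$)
$- W{\left(-220,-148 \right)} = - \frac{-27 - 148 - -32560}{67 - 220} = - \frac{-27 - 148 + 32560}{-153} = - \frac{\left(-1\right) 32385}{153} = \left(-1\right) \left(- \frac{635}{3}\right) = \frac{635}{3}$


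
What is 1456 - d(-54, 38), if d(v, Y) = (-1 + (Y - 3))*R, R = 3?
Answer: 1354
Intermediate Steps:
d(v, Y) = -12 + 3*Y (d(v, Y) = (-1 + (Y - 3))*3 = (-1 + (-3 + Y))*3 = (-4 + Y)*3 = -12 + 3*Y)
1456 - d(-54, 38) = 1456 - (-12 + 3*38) = 1456 - (-12 + 114) = 1456 - 1*102 = 1456 - 102 = 1354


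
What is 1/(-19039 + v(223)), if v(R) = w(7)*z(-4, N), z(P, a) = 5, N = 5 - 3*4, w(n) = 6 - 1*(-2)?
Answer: -1/18999 ≈ -5.2634e-5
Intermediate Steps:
w(n) = 8 (w(n) = 6 + 2 = 8)
N = -7 (N = 5 - 12 = -7)
v(R) = 40 (v(R) = 8*5 = 40)
1/(-19039 + v(223)) = 1/(-19039 + 40) = 1/(-18999) = -1/18999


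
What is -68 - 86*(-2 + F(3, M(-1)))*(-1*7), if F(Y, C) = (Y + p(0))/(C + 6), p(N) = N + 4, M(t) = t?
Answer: -2146/5 ≈ -429.20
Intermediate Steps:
p(N) = 4 + N
F(Y, C) = (4 + Y)/(6 + C) (F(Y, C) = (Y + (4 + 0))/(C + 6) = (Y + 4)/(6 + C) = (4 + Y)/(6 + C))
-68 - 86*(-2 + F(3, M(-1)))*(-1*7) = -68 - 86*(-2 + (4 + 3)/(6 - 1))*(-1*7) = -68 - 86*(-2 + 7/5)*(-7) = -68 - (-258)*(-7)/5 = -68 - 86*21/5 = -68 - 1806/5 = -2146/5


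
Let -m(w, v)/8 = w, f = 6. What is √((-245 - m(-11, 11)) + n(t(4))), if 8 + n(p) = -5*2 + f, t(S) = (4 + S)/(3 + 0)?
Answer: I*√345 ≈ 18.574*I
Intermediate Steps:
m(w, v) = -8*w
t(S) = 4/3 + S/3 (t(S) = (4 + S)/3 = (4 + S)*(⅓) = 4/3 + S/3)
n(p) = -12 (n(p) = -8 + (-5*2 + 6) = -8 + (-10 + 6) = -8 - 4 = -12)
√((-245 - m(-11, 11)) + n(t(4))) = √((-245 - (-8)*(-11)) - 12) = √((-245 - 1*88) - 12) = √((-245 - 88) - 12) = √(-333 - 12) = √(-345) = I*√345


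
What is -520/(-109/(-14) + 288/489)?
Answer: -1186640/19111 ≈ -62.092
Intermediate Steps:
-520/(-109/(-14) + 288/489) = -520/(-109*(-1/14) + 288*(1/489)) = -520/(109/14 + 96/163) = -520/19111/2282 = -520*2282/19111 = -1186640/19111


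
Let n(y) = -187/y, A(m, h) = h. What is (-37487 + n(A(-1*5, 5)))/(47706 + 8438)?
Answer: -93811/140360 ≈ -0.66836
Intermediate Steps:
(-37487 + n(A(-1*5, 5)))/(47706 + 8438) = (-37487 - 187/5)/(47706 + 8438) = (-37487 - 187*⅕)/56144 = (-37487 - 187/5)*(1/56144) = -187622/5*1/56144 = -93811/140360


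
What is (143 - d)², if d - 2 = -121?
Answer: 68644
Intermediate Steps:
d = -119 (d = 2 - 121 = -119)
(143 - d)² = (143 - 1*(-119))² = (143 + 119)² = 262² = 68644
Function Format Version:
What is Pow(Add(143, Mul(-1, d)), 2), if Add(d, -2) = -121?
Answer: 68644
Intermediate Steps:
d = -119 (d = Add(2, -121) = -119)
Pow(Add(143, Mul(-1, d)), 2) = Pow(Add(143, Mul(-1, -119)), 2) = Pow(Add(143, 119), 2) = Pow(262, 2) = 68644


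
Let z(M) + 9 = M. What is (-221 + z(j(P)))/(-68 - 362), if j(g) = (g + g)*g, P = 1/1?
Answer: 114/215 ≈ 0.53023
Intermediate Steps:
P = 1
j(g) = 2*g² (j(g) = (2*g)*g = 2*g²)
z(M) = -9 + M
(-221 + z(j(P)))/(-68 - 362) = (-221 + (-9 + 2*1²))/(-68 - 362) = (-221 + (-9 + 2*1))/(-430) = (-221 + (-9 + 2))*(-1/430) = (-221 - 7)*(-1/430) = -228*(-1/430) = 114/215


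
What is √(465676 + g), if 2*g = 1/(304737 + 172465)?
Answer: √106044553096290105/477202 ≈ 682.40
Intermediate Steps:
g = 1/954404 (g = 1/(2*(304737 + 172465)) = (½)/477202 = (½)*(1/477202) = 1/954404 ≈ 1.0478e-6)
√(465676 + g) = √(465676 + 1/954404) = √(444443037105/954404) = √106044553096290105/477202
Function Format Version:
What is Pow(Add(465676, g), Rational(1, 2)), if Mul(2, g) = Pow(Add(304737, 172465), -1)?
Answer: Mul(Rational(1, 477202), Pow(106044553096290105, Rational(1, 2))) ≈ 682.40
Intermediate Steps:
g = Rational(1, 954404) (g = Mul(Rational(1, 2), Pow(Add(304737, 172465), -1)) = Mul(Rational(1, 2), Pow(477202, -1)) = Mul(Rational(1, 2), Rational(1, 477202)) = Rational(1, 954404) ≈ 1.0478e-6)
Pow(Add(465676, g), Rational(1, 2)) = Pow(Add(465676, Rational(1, 954404)), Rational(1, 2)) = Pow(Rational(444443037105, 954404), Rational(1, 2)) = Mul(Rational(1, 477202), Pow(106044553096290105, Rational(1, 2)))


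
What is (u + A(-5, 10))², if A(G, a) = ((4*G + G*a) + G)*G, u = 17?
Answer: 153664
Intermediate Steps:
A(G, a) = G*(5*G + G*a) (A(G, a) = (5*G + G*a)*G = G*(5*G + G*a))
(u + A(-5, 10))² = (17 + (-5)²*(5 + 10))² = (17 + 25*15)² = (17 + 375)² = 392² = 153664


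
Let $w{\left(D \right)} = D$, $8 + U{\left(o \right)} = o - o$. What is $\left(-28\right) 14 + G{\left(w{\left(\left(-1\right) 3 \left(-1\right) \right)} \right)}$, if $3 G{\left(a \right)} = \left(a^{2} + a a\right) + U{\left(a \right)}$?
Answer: $- \frac{1166}{3} \approx -388.67$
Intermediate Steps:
$U{\left(o \right)} = -8$ ($U{\left(o \right)} = -8 + \left(o - o\right) = -8 + 0 = -8$)
$G{\left(a \right)} = - \frac{8}{3} + \frac{2 a^{2}}{3}$ ($G{\left(a \right)} = \frac{\left(a^{2} + a a\right) - 8}{3} = \frac{\left(a^{2} + a^{2}\right) - 8}{3} = \frac{2 a^{2} - 8}{3} = \frac{-8 + 2 a^{2}}{3} = - \frac{8}{3} + \frac{2 a^{2}}{3}$)
$\left(-28\right) 14 + G{\left(w{\left(\left(-1\right) 3 \left(-1\right) \right)} \right)} = \left(-28\right) 14 - \left(\frac{8}{3} - \frac{2 \left(\left(-1\right) 3 \left(-1\right)\right)^{2}}{3}\right) = -392 - \left(\frac{8}{3} - \frac{2 \left(\left(-3\right) \left(-1\right)\right)^{2}}{3}\right) = -392 - \left(\frac{8}{3} - \frac{2 \cdot 3^{2}}{3}\right) = -392 + \left(- \frac{8}{3} + \frac{2}{3} \cdot 9\right) = -392 + \left(- \frac{8}{3} + 6\right) = -392 + \frac{10}{3} = - \frac{1166}{3}$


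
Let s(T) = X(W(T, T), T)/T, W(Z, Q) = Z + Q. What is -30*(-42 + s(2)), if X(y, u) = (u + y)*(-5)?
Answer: 1710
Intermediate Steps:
W(Z, Q) = Q + Z
X(y, u) = -5*u - 5*y
s(T) = -15 (s(T) = (-5*T - 5*(T + T))/T = (-5*T - 10*T)/T = (-15*T)/T = -15)
-30*(-42 + s(2)) = -30*(-42 - 15) = -30*(-57) = 1710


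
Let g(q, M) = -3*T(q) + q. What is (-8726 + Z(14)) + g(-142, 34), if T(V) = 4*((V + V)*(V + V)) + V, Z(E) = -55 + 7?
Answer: -976362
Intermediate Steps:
Z(E) = -48
T(V) = V + 16*V² (T(V) = 4*((2*V)*(2*V)) + V = 4*(4*V²) + V = 16*V² + V = V + 16*V²)
g(q, M) = q - 3*q*(1 + 16*q) (g(q, M) = -3*q*(1 + 16*q) + q = q - 3*q*(1 + 16*q))
(-8726 + Z(14)) + g(-142, 34) = (-8726 - 48) + 2*(-142)*(-1 - 24*(-142)) = -8774 + 2*(-142)*(-1 + 3408) = -8774 + 2*(-142)*3407 = -8774 - 967588 = -976362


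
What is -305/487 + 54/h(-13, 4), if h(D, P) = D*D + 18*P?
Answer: -47207/117367 ≈ -0.40222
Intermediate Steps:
h(D, P) = D² + 18*P
-305/487 + 54/h(-13, 4) = -305/487 + 54/((-13)² + 18*4) = -305*1/487 + 54/(169 + 72) = -305/487 + 54/241 = -47207/117367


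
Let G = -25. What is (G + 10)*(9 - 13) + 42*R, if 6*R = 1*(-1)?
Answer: 53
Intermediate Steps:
R = -⅙ (R = (1*(-1))/6 = (⅙)*(-1) = -⅙ ≈ -0.16667)
(G + 10)*(9 - 13) + 42*R = (-25 + 10)*(9 - 13) + 42*(-⅙) = -15*(-4) - 7 = 60 - 7 = 53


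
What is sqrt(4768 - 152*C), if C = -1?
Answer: 2*sqrt(1230) ≈ 70.143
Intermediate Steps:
sqrt(4768 - 152*C) = sqrt(4768 - 152*(-1)) = sqrt(4768 + 152) = sqrt(4920) = 2*sqrt(1230)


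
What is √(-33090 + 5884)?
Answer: I*√27206 ≈ 164.94*I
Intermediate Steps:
√(-33090 + 5884) = √(-27206) = I*√27206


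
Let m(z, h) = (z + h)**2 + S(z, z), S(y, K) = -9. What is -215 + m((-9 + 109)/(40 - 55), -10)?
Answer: 484/9 ≈ 53.778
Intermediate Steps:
m(z, h) = -9 + (h + z)**2 (m(z, h) = (z + h)**2 - 9 = (h + z)**2 - 9 = -9 + (h + z)**2)
-215 + m((-9 + 109)/(40 - 55), -10) = -215 + (-9 + (-10 + (-9 + 109)/(40 - 55))**2) = -215 + (-9 + (-10 + 100/(-15))**2) = -215 + (-9 + (-10 + 100*(-1/15))**2) = -215 + (-9 + (-10 - 20/3)**2) = -215 + (-9 + (-50/3)**2) = -215 + (-9 + 2500/9) = -215 + 2419/9 = 484/9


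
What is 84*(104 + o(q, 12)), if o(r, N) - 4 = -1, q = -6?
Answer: 8988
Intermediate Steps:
o(r, N) = 3 (o(r, N) = 4 - 1 = 3)
84*(104 + o(q, 12)) = 84*(104 + 3) = 84*107 = 8988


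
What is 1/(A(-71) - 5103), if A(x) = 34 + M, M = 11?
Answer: -1/5058 ≈ -0.00019771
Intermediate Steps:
A(x) = 45 (A(x) = 34 + 11 = 45)
1/(A(-71) - 5103) = 1/(45 - 5103) = 1/(-5058) = -1/5058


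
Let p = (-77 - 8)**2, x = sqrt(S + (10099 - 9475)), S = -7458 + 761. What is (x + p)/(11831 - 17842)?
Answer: -7225/6011 - I*sqrt(6073)/6011 ≈ -1.202 - 0.012964*I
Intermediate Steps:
S = -6697
x = I*sqrt(6073) (x = sqrt(-6697 + (10099 - 9475)) = sqrt(-6697 + 624) = sqrt(-6073) = I*sqrt(6073) ≈ 77.929*I)
p = 7225 (p = (-85)**2 = 7225)
(x + p)/(11831 - 17842) = (I*sqrt(6073) + 7225)/(11831 - 17842) = (7225 + I*sqrt(6073))/(-6011) = (7225 + I*sqrt(6073))*(-1/6011) = -7225/6011 - I*sqrt(6073)/6011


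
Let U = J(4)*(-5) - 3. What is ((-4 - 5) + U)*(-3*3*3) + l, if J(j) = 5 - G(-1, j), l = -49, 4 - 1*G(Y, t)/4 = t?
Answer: 950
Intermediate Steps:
G(Y, t) = 16 - 4*t
J(j) = -11 + 4*j (J(j) = 5 - (16 - 4*j) = 5 + (-16 + 4*j) = -11 + 4*j)
U = -28 (U = (-11 + 4*4)*(-5) - 3 = (-11 + 16)*(-5) - 3 = 5*(-5) - 3 = -25 - 3 = -28)
((-4 - 5) + U)*(-3*3*3) + l = ((-4 - 5) - 28)*(-3*3*3) - 49 = (-9 - 28)*(-9*3) - 49 = -37*(-27) - 49 = 999 - 49 = 950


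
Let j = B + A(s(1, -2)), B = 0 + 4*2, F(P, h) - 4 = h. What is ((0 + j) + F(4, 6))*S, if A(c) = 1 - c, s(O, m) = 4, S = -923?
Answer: -13845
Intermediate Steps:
F(P, h) = 4 + h
B = 8 (B = 0 + 8 = 8)
j = 5 (j = 8 + (1 - 1*4) = 8 + (1 - 4) = 8 - 3 = 5)
((0 + j) + F(4, 6))*S = ((0 + 5) + (4 + 6))*(-923) = (5 + 10)*(-923) = 15*(-923) = -13845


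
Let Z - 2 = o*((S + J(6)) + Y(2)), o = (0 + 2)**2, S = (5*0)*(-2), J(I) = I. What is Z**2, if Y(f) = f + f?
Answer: 1764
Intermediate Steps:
Y(f) = 2*f
S = 0 (S = 0*(-2) = 0)
o = 4 (o = 2**2 = 4)
Z = 42 (Z = 2 + 4*((0 + 6) + 2*2) = 2 + 4*(6 + 4) = 2 + 4*10 = 2 + 40 = 42)
Z**2 = 42**2 = 1764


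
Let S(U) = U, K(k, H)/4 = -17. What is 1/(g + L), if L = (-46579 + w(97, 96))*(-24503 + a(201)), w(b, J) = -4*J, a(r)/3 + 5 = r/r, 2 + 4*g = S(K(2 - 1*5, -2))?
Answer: 2/2302595855 ≈ 8.6859e-10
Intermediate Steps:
K(k, H) = -68 (K(k, H) = 4*(-17) = -68)
g = -35/2 (g = -½ + (¼)*(-68) = -½ - 17 = -35/2 ≈ -17.500)
a(r) = -12 (a(r) = -15 + 3*(r/r) = -15 + 3*1 = -15 + 3 = -12)
L = 1151297945 (L = (-46579 - 4*96)*(-24503 - 12) = (-46579 - 384)*(-24515) = -46963*(-24515) = 1151297945)
1/(g + L) = 1/(-35/2 + 1151297945) = 1/(2302595855/2) = 2/2302595855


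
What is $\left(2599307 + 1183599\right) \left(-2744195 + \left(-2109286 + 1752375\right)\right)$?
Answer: $-11731192494036$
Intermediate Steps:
$\left(2599307 + 1183599\right) \left(-2744195 + \left(-2109286 + 1752375\right)\right) = 3782906 \left(-2744195 - 356911\right) = 3782906 \left(-3101106\right) = -11731192494036$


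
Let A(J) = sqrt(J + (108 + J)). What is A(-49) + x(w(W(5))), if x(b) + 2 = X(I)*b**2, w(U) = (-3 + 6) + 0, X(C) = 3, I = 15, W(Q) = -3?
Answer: 25 + sqrt(10) ≈ 28.162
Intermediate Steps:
w(U) = 3 (w(U) = 3 + 0 = 3)
A(J) = sqrt(108 + 2*J)
x(b) = -2 + 3*b**2
A(-49) + x(w(W(5))) = sqrt(108 + 2*(-49)) + (-2 + 3*3**2) = sqrt(108 - 98) + (-2 + 3*9) = sqrt(10) + (-2 + 27) = sqrt(10) + 25 = 25 + sqrt(10)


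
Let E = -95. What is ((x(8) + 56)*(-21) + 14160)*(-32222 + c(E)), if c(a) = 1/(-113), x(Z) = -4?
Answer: -47581724916/113 ≈ -4.2108e+8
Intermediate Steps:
c(a) = -1/113
((x(8) + 56)*(-21) + 14160)*(-32222 + c(E)) = ((-4 + 56)*(-21) + 14160)*(-32222 - 1/113) = (52*(-21) + 14160)*(-3641087/113) = (-1092 + 14160)*(-3641087/113) = 13068*(-3641087/113) = -47581724916/113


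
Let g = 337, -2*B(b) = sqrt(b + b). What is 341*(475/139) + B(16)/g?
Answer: 161975/139 - 2*sqrt(2)/337 ≈ 1165.3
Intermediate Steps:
B(b) = -sqrt(2)*sqrt(b)/2 (B(b) = -sqrt(b + b)/2 = -sqrt(2)*sqrt(b)/2)
341*(475/139) + B(16)/g = 341*(475/139) - sqrt(2)*sqrt(16)/2/337 = 341*(475*(1/139)) - 1/2*sqrt(2)*4*(1/337) = 341*(475/139) - 2*sqrt(2)*(1/337) = 161975/139 - 2*sqrt(2)/337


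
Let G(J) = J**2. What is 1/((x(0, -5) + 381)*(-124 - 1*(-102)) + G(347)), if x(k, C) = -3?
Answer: 1/112093 ≈ 8.9212e-6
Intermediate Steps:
1/((x(0, -5) + 381)*(-124 - 1*(-102)) + G(347)) = 1/((-3 + 381)*(-124 - 1*(-102)) + 347**2) = 1/(378*(-124 + 102) + 120409) = 1/(378*(-22) + 120409) = 1/(-8316 + 120409) = 1/112093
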